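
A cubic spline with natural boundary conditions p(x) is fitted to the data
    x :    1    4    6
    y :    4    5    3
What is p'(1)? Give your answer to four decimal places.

0.7333

Put σ_i = p'' at the i-th knot. Here h = (3, 2) and Δ = (1/3, -1), so the interior equations h_(i-1)·σ_(i-1) + 2(h_(i-1)+h_i)·σ_i + h_i·σ_(i+1) = 6(Δ_i − Δ_(i-1)) read
  3·σ_0 + 10·σ_1 + 2·σ_2 = 6(Δ_1 - Δ_0) = -8
Natural end conditions: σ_0 = σ_2 = 0.
Hence σ_0 = 0, σ_1 = -4/5, σ_2 = 0.
On [1, 4], p'(x) = b_0 + 2c_0·(x - 1) + 3d_0·(x - 1)² with b_0 = Δ_0 - h_0(2σ_0 + σ_1)/6 = 11/15, c_0 = σ_0/2 = 0, d_0 = (σ_1 - σ_0)/(6h_0) = -2/45. So p'(1) = 11/15.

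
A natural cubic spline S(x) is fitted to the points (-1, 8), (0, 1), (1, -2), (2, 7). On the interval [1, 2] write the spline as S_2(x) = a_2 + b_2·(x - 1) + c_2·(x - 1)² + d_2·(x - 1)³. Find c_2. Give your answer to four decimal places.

Let M_i = S''(x_i). Step sizes h_i = 1, 1, 1; slopes of the chords Δ_i = (y_(i+1) - y_i)/h_i = -7, -3, 9.
  1·M_0 + 4·M_1 + 1·M_2 = 6(Δ_1 - Δ_0) = 24
  1·M_1 + 4·M_2 + 1·M_3 = 6(Δ_2 - Δ_1) = 72
Natural end conditions: M_0 = M_3 = 0.
Solving the tridiagonal system: M_0 = 0, M_1 = 8/5, M_2 = 88/5, M_3 = 0.
On [1, 2], with S_2(x) = a_2 + b_2·(x - 1) + c_2·(x - 1)² + d_2·(x - 1)³: c_2 = M_2/2 = 44/5, d_2 = (M_3 - M_2)/(6h_2) = -44/15, b_2 = Δ_2 - h_2(2M_2 + M_3)/6 = 47/15.

8.8000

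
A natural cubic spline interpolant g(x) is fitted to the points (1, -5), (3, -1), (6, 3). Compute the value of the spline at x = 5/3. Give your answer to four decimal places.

-3.5877

With σ_i denoting the second derivative at x_i, h_i = 2, 3, and Δ_i = (y_(i+1) − y_i)/h_i = 2, 4/3:
  2·σ_0 + 10·σ_1 + 3·σ_2 = 6(Δ_1 - Δ_0) = -4
Natural end conditions: σ_0 = σ_2 = 0.
Solving: σ_0 = 0, σ_1 = -2/5, σ_2 = 0.
On [1, 3], g(x) = -5 + 32/15·(x - 1) + 0·(x - 1)² - 1/30·(x - 1)³.
With (x - 1) = 2/3: g(5/3) = -1453/405.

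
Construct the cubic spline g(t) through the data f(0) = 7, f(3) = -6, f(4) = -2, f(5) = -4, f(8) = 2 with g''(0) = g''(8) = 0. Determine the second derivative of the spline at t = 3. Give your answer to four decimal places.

7.7583

With m_i denoting the second derivative at x_i, h_i = 3, 1, 1, 3, and Δ_i = (y_(i+1) − y_i)/h_i = -13/3, 4, -2, 2:
  3·m_0 + 8·m_1 + 1·m_2 = 6(Δ_1 - Δ_0) = 50
  1·m_1 + 4·m_2 + 1·m_3 = 6(Δ_2 - Δ_1) = -36
  1·m_2 + 8·m_3 + 3·m_4 = 6(Δ_3 - Δ_2) = 24
Natural end conditions: m_0 = m_4 = 0.
Hence m_0 = 0, m_1 = 931/120, m_2 = -181/15, m_3 = 541/120, m_4 = 0.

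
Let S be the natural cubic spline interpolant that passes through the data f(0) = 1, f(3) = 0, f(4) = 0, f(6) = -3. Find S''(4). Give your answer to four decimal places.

Write M_i for S''(x_i). With h_i = 3, 1, 2 and divided differences Δ_i = -1/3, 0, -3/2, the continuity of S' gives the tridiagonal system
  3·M_0 + 8·M_1 + 1·M_2 = 6(Δ_1 - Δ_0) = 2
  1·M_1 + 6·M_2 + 2·M_3 = 6(Δ_2 - Δ_1) = -9
Natural end conditions: M_0 = M_3 = 0.
Solving: M_0 = 0, M_1 = 21/47, M_2 = -74/47, M_3 = 0.

-1.5745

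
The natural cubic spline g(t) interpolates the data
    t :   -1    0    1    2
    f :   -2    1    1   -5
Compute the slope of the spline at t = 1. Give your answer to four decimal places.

-3.2000

Let M_i = g''(x_i). Step sizes h_i = 1, 1, 1; slopes of the chords Δ_i = (y_(i+1) - y_i)/h_i = 3, 0, -6.
  1·M_0 + 4·M_1 + 1·M_2 = 6(Δ_1 - Δ_0) = -18
  1·M_1 + 4·M_2 + 1·M_3 = 6(Δ_2 - Δ_1) = -36
Natural end conditions: M_0 = M_3 = 0.
Solving: M_0 = 0, M_1 = -12/5, M_2 = -42/5, M_3 = 0.
On [1, 2], g'(t) = b_2 + 2c_2·(t - 1) + 3d_2·(t - 1)² with b_2 = Δ_2 - h_2(2M_2 + M_3)/6 = -16/5, c_2 = M_2/2 = -21/5, d_2 = (M_3 - M_2)/(6h_2) = 7/5. So g'(1) = -16/5.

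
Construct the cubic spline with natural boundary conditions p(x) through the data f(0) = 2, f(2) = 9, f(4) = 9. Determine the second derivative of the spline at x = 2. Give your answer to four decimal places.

Write σ_i for p''(x_i). With h_i = 2, 2 and divided differences Δ_i = 7/2, 0, the continuity of p' gives the tridiagonal system
  2·σ_0 + 8·σ_1 + 2·σ_2 = 6(Δ_1 - Δ_0) = -21
Natural end conditions: σ_0 = σ_2 = 0.
Forward elimination and back-substitution give σ_0 = 0, σ_1 = -21/8, σ_2 = 0.

-2.6250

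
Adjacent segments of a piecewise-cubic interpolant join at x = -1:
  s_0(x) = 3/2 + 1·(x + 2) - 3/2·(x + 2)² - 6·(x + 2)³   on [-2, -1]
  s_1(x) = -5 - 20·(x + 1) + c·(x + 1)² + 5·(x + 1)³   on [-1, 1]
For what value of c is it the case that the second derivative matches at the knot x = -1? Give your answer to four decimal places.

-19.5000

s_0''(x) = -3 - 36·(x + 2), so s_0''(-1) = -39. On the right, s_1''(-1) = 2c, so c = -39/2.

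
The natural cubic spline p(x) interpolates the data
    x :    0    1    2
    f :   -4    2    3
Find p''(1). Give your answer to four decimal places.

-7.5000

Let m_i = p''(x_i). Step sizes h_i = 1, 1; slopes of the chords Δ_i = (y_(i+1) - y_i)/h_i = 6, 1.
  1·m_0 + 4·m_1 + 1·m_2 = 6(Δ_1 - Δ_0) = -30
Natural end conditions: m_0 = m_2 = 0.
Solving: m_0 = 0, m_1 = -15/2, m_2 = 0.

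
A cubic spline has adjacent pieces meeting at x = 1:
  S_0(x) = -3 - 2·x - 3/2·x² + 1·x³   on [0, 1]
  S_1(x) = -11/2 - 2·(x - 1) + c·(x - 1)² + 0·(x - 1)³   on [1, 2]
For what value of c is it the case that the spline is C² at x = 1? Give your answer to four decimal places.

1.5000

S_0''(x) = -3 + 6·x, so S_0''(1) = 3. On the right, S_1''(1) = 2c, so c = 3/2.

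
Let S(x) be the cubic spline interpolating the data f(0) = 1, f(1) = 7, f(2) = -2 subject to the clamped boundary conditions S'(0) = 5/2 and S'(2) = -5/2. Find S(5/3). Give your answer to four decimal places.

Let M_i = S''(x_i). Step sizes h_i = 1, 1; slopes of the chords Δ_i = (y_(i+1) - y_i)/h_i = 6, -9.
  1·M_0 + 4·M_1 + 1·M_2 = 6(Δ_1 - Δ_0) = -90
Clamped end conditions give two more equations: 2h_0·M_0 + h_0·M_1 = 6(Δ_0 - S'(0)) = 21 and h_1·M_1 + 2h_1·M_2 = 6(S'(2) - Δ_1) = 39.
Solving the tridiagonal system: M_0 = 61/2, M_1 = -40, M_2 = 79/2.
On [1, 2], S(x) = 7 - 9/4·(x - 1) - 20·(x - 1)² + 53/4·(x - 1)³.
With (x - 1) = 2/3: S(5/3) = 29/54.

0.5370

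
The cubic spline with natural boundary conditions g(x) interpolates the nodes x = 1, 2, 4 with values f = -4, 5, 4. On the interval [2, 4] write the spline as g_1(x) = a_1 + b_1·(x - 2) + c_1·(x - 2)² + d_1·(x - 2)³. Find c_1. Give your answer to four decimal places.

-4.7500

With M_i denoting the second derivative at x_i, h_i = 1, 2, and Δ_i = (y_(i+1) − y_i)/h_i = 9, -1/2:
  1·M_0 + 6·M_1 + 2·M_2 = 6(Δ_1 - Δ_0) = -57
Natural end conditions: M_0 = M_2 = 0.
Hence M_0 = 0, M_1 = -19/2, M_2 = 0.
On [2, 4], with g_1(x) = a_1 + b_1·(x - 2) + c_1·(x - 2)² + d_1·(x - 2)³: c_1 = M_1/2 = -19/4, d_1 = (M_2 - M_1)/(6h_1) = 19/24, b_1 = Δ_1 - h_1(2M_1 + M_2)/6 = 35/6.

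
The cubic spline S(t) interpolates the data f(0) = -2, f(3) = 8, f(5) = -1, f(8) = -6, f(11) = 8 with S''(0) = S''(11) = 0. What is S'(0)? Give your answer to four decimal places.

5.8743

Write M_i for S''(x_i). With h_i = 3, 2, 3, 3 and divided differences Δ_i = 10/3, -9/2, -5/3, 14/3, the continuity of S' gives the tridiagonal system
  3·M_0 + 10·M_1 + 2·M_2 = 6(Δ_1 - Δ_0) = -47
  2·M_1 + 10·M_2 + 3·M_3 = 6(Δ_2 - Δ_1) = 17
  3·M_2 + 12·M_3 + 3·M_4 = 6(Δ_3 - Δ_2) = 38
Natural end conditions: M_0 = M_4 = 0.
Solving: M_0 = 0, M_1 = -1799/354, M_2 = 338/177, M_3 = 476/177, M_4 = 0.
On [0, 3], S'(t) = b_0 + 2c_0·t + 3d_0·t² with b_0 = Δ_0 - h_0(2M_0 + M_1)/6 = 4159/708, c_0 = M_0/2 = 0, d_0 = (M_1 - M_0)/(6h_0) = -1799/6372. So S'(0) = 4159/708.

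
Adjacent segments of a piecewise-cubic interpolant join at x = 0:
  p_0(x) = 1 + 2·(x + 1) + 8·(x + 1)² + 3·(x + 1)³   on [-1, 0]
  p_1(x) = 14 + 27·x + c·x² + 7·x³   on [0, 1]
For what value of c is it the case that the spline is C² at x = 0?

17

p_0''(x) = 16 + 18·(x + 1), so p_0''(0) = 34. On the right, p_1''(0) = 2c, so c = 17.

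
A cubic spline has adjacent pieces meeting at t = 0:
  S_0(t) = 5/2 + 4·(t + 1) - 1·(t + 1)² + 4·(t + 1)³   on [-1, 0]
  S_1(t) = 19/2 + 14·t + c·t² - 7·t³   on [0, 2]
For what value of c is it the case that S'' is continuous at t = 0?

11

S_0''(t) = -2 + 24·(t + 1), so S_0''(0) = 22. On the right, S_1''(0) = 2c, so c = 11.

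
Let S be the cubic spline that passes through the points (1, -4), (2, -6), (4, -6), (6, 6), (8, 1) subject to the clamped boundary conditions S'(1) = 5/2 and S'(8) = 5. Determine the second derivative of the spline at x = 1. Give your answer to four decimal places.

-14.5233

Write M_i for S''(x_i). With h_i = 1, 2, 2, 2 and divided differences Δ_i = -2, 0, 6, -5/2, the continuity of S' gives the tridiagonal system
  1·M_0 + 6·M_1 + 2·M_2 = 6(Δ_1 - Δ_0) = 12
  2·M_1 + 8·M_2 + 2·M_3 = 6(Δ_2 - Δ_1) = 36
  2·M_2 + 8·M_3 + 2·M_4 = 6(Δ_3 - Δ_2) = -51
Clamped end conditions give two more equations: 2h_0·M_0 + h_0·M_1 = 6(Δ_0 - S'(1)) = -27 and h_3·M_3 + 2h_3·M_4 = 6(S'(8) - Δ_3) = 45.
Solving the tridiagonal system: M_0 = -1249/86, M_1 = 88/43, M_2 = 1225/172, M_3 = -539/43, M_4 = 3013/172.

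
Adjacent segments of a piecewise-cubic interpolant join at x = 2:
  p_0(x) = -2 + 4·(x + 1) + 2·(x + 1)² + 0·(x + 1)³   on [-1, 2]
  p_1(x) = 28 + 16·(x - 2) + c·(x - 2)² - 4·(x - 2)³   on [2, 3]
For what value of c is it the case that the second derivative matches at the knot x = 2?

2

p_0''(x) = 4 + 0·(x + 1), so p_0''(2) = 4. On the right, p_1''(2) = 2c, so c = 2.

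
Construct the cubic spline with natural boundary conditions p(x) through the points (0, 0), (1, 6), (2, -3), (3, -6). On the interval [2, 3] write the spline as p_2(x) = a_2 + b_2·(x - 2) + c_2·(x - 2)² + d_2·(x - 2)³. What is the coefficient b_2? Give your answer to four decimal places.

-8.2000

With σ_i denoting the second derivative at x_i, h_i = 1, 1, 1, and Δ_i = (y_(i+1) − y_i)/h_i = 6, -9, -3:
  1·σ_0 + 4·σ_1 + 1·σ_2 = 6(Δ_1 - Δ_0) = -90
  1·σ_1 + 4·σ_2 + 1·σ_3 = 6(Δ_2 - Δ_1) = 36
Natural end conditions: σ_0 = σ_3 = 0.
Forward elimination and back-substitution give σ_0 = 0, σ_1 = -132/5, σ_2 = 78/5, σ_3 = 0.
On [2, 3], with p_2(x) = a_2 + b_2·(x - 2) + c_2·(x - 2)² + d_2·(x - 2)³: c_2 = σ_2/2 = 39/5, d_2 = (σ_3 - σ_2)/(6h_2) = -13/5, b_2 = Δ_2 - h_2(2σ_2 + σ_3)/6 = -41/5.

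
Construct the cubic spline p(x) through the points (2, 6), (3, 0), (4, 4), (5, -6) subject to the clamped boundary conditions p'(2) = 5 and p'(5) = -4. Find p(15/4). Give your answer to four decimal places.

With M_i denoting the second derivative at x_i, h_i = 1, 1, 1, and Δ_i = (y_(i+1) − y_i)/h_i = -6, 4, -10:
  1·M_0 + 4·M_1 + 1·M_2 = 6(Δ_1 - Δ_0) = 60
  1·M_1 + 4·M_2 + 1·M_3 = 6(Δ_2 - Δ_1) = -84
Clamped end conditions give two more equations: 2h_0·M_0 + h_0·M_1 = 6(Δ_0 - p'(2)) = -66 and h_2·M_2 + 2h_2·M_3 = 6(p'(5) - Δ_2) = 36.
Forward elimination and back-substitution give M_0 = -52, M_1 = 38, M_2 = -40, M_3 = 38.
On [3, 4], p(x) = 0 - 2·(x - 3) + 19·(x - 3)² - 13·(x - 3)³.
With (x - 3) = 3/4: p(15/4) = 237/64.

3.7031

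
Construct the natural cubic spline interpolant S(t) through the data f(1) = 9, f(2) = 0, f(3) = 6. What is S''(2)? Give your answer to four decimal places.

Let m_i = S''(x_i). Step sizes h_i = 1, 1; slopes of the chords Δ_i = (y_(i+1) - y_i)/h_i = -9, 6.
  1·m_0 + 4·m_1 + 1·m_2 = 6(Δ_1 - Δ_0) = 90
Natural end conditions: m_0 = m_2 = 0.
Solving the tridiagonal system: m_0 = 0, m_1 = 45/2, m_2 = 0.

22.5000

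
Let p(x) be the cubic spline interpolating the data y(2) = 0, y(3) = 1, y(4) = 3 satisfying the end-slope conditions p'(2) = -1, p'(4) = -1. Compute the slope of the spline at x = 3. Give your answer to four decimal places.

Let M_i = p''(x_i). Step sizes h_i = 1, 1; slopes of the chords Δ_i = (y_(i+1) - y_i)/h_i = 1, 2.
  1·M_0 + 4·M_1 + 1·M_2 = 6(Δ_1 - Δ_0) = 6
Clamped end conditions give two more equations: 2h_0·M_0 + h_0·M_1 = 6(Δ_0 - p'(2)) = 12 and h_1·M_1 + 2h_1·M_2 = 6(p'(4) - Δ_1) = -18.
Hence M_0 = 9/2, M_1 = 3, M_2 = -21/2.
On [3, 4], p'(x) = b_1 + 2c_1·(x - 3) + 3d_1·(x - 3)² with b_1 = Δ_1 - h_1(2M_1 + M_2)/6 = 11/4, c_1 = M_1/2 = 3/2, d_1 = (M_2 - M_1)/(6h_1) = -9/4. So p'(3) = 11/4.

2.7500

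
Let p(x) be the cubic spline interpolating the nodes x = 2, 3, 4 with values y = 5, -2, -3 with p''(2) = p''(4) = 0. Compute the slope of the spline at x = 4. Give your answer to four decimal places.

Write M_i for p''(x_i). With h_i = 1, 1 and divided differences Δ_i = -7, -1, the continuity of p' gives the tridiagonal system
  1·M_0 + 4·M_1 + 1·M_2 = 6(Δ_1 - Δ_0) = 36
Natural end conditions: M_0 = M_2 = 0.
Forward elimination and back-substitution give M_0 = 0, M_1 = 9, M_2 = 0.
On [3, 4], p'(x) = b_1 + 2c_1·(x - 3) + 3d_1·(x - 3)² with b_1 = Δ_1 - h_1(2M_1 + M_2)/6 = -4, c_1 = M_1/2 = 9/2, d_1 = (M_2 - M_1)/(6h_1) = -3/2. So p'(4) = 1/2.

0.5000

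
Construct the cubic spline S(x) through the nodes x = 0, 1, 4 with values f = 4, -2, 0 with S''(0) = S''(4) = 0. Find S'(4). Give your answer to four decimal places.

Let M_i = S''(x_i). Step sizes h_i = 1, 3; slopes of the chords Δ_i = (y_(i+1) - y_i)/h_i = -6, 2/3.
  1·M_0 + 8·M_1 + 3·M_2 = 6(Δ_1 - Δ_0) = 40
Natural end conditions: M_0 = M_2 = 0.
Hence M_0 = 0, M_1 = 5, M_2 = 0.
On [1, 4], S'(x) = b_1 + 2c_1·(x - 1) + 3d_1·(x - 1)² with b_1 = Δ_1 - h_1(2M_1 + M_2)/6 = -13/3, c_1 = M_1/2 = 5/2, d_1 = (M_2 - M_1)/(6h_1) = -5/18. So S'(4) = 19/6.

3.1667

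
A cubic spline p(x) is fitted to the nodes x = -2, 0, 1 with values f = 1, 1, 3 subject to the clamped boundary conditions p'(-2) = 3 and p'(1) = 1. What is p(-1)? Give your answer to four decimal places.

With σ_i denoting the second derivative at x_i, h_i = 2, 1, and Δ_i = (y_(i+1) − y_i)/h_i = 0, 2:
  2·σ_0 + 6·σ_1 + 1·σ_2 = 6(Δ_1 - Δ_0) = 12
Clamped end conditions give two more equations: 2h_0·σ_0 + h_0·σ_1 = 6(Δ_0 - p'(-2)) = -18 and h_1·σ_1 + 2h_1·σ_2 = 6(p'(1) - Δ_1) = -6.
Forward elimination and back-substitution give σ_0 = -43/6, σ_1 = 16/3, σ_2 = -17/3.
On [-2, 0], p(x) = 1 + 3·(x + 2) - 43/12·(x + 2)² + 25/24·(x + 2)³.
With (x + 2) = 1: p(-1) = 35/24.

1.4583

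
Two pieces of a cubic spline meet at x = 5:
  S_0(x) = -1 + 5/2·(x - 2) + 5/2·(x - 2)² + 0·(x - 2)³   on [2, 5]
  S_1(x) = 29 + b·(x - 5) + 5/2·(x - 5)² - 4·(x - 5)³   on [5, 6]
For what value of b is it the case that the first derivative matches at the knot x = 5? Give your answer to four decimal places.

S_0'(x) = 5/2 + 5·(x - 2) + 0·(x - 2)², so S_0'(5) = 35/2. On the right, S_1'(5) = b, so b = 35/2.

17.5000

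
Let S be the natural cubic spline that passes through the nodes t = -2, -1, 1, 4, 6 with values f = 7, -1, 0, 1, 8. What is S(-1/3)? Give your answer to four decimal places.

Let M_i = S''(x_i). Step sizes h_i = 1, 2, 3, 2; slopes of the chords Δ_i = (y_(i+1) - y_i)/h_i = -8, 1/2, 1/3, 7/2.
  1·M_0 + 6·M_1 + 2·M_2 = 6(Δ_1 - Δ_0) = 51
  2·M_1 + 10·M_2 + 3·M_3 = 6(Δ_2 - Δ_1) = -1
  3·M_2 + 10·M_3 + 2·M_4 = 6(Δ_3 - Δ_2) = 19
Natural end conditions: M_0 = M_4 = 0.
Hence M_0 = 0, M_1 = 4775/506, M_2 = -711/253, M_3 = 694/253, M_4 = 0.
On [-1, 1], S(t) = -1 - 7369/1518·(t + 1) + 4775/1012·(t + 1)² - 6197/6072·(t + 1)³.
With (t + 1) = 2/3: S(-1/3) = -50036/20493.

-2.4416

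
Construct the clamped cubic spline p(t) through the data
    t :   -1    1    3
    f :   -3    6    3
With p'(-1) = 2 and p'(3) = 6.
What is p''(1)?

-11

Write σ_i for p''(x_i). With h_i = 2, 2 and divided differences Δ_i = 9/2, -3/2, the continuity of p' gives the tridiagonal system
  2·σ_0 + 8·σ_1 + 2·σ_2 = 6(Δ_1 - Δ_0) = -36
Clamped end conditions give two more equations: 2h_0·σ_0 + h_0·σ_1 = 6(Δ_0 - p'(-1)) = 15 and h_1·σ_1 + 2h_1·σ_2 = 6(p'(3) - Δ_1) = 45.
Solving the tridiagonal system: σ_0 = 37/4, σ_1 = -11, σ_2 = 67/4.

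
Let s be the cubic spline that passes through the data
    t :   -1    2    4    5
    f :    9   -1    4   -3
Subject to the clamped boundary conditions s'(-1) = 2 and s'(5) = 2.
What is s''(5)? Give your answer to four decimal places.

With m_i denoting the second derivative at x_i, h_i = 3, 2, 1, and Δ_i = (y_(i+1) − y_i)/h_i = -10/3, 5/2, -7:
  3·m_0 + 10·m_1 + 2·m_2 = 6(Δ_1 - Δ_0) = 35
  2·m_1 + 6·m_2 + 1·m_3 = 6(Δ_2 - Δ_1) = -57
Clamped end conditions give two more equations: 2h_0·m_0 + h_0·m_1 = 6(Δ_0 - s'(-1)) = -32 and h_2·m_2 + 2h_2·m_3 = 6(s'(5) - Δ_2) = 54.
Solving: m_0 = -201/19, m_1 = 598/57, m_2 = -1088/57, m_3 = 2083/57.

36.5439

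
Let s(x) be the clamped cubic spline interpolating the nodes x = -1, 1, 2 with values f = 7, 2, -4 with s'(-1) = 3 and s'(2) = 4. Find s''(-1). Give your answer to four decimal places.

-4.4167

With M_i denoting the second derivative at x_i, h_i = 2, 1, and Δ_i = (y_(i+1) − y_i)/h_i = -5/2, -6:
  2·M_0 + 6·M_1 + 1·M_2 = 6(Δ_1 - Δ_0) = -21
Clamped end conditions give two more equations: 2h_0·M_0 + h_0·M_1 = 6(Δ_0 - s'(-1)) = -33 and h_1·M_1 + 2h_1·M_2 = 6(s'(2) - Δ_1) = 60.
Forward elimination and back-substitution give M_0 = -53/12, M_1 = -23/3, M_2 = 203/6.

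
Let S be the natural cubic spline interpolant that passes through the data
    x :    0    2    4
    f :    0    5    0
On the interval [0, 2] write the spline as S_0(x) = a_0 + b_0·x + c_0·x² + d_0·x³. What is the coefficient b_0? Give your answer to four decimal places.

Let M_i = S''(x_i). Step sizes h_i = 2, 2; slopes of the chords Δ_i = (y_(i+1) - y_i)/h_i = 5/2, -5/2.
  2·M_0 + 8·M_1 + 2·M_2 = 6(Δ_1 - Δ_0) = -30
Natural end conditions: M_0 = M_2 = 0.
Forward elimination and back-substitution give M_0 = 0, M_1 = -15/4, M_2 = 0.
On [0, 2], with S_0(x) = a_0 + b_0·x + c_0·x² + d_0·x³: c_0 = M_0/2 = 0, d_0 = (M_1 - M_0)/(6h_0) = -5/16, b_0 = Δ_0 - h_0(2M_0 + M_1)/6 = 15/4.

3.7500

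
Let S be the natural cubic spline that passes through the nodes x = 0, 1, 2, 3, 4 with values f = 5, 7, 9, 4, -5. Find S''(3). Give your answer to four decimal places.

Write M_i for S''(x_i). With h_i = 1, 1, 1, 1 and divided differences Δ_i = 2, 2, -5, -9, the continuity of S' gives the tridiagonal system
  1·M_0 + 4·M_1 + 1·M_2 = 6(Δ_1 - Δ_0) = 0
  1·M_1 + 4·M_2 + 1·M_3 = 6(Δ_2 - Δ_1) = -42
  1·M_2 + 4·M_3 + 1·M_4 = 6(Δ_3 - Δ_2) = -24
Natural end conditions: M_0 = M_4 = 0.
Hence M_0 = 0, M_1 = 18/7, M_2 = -72/7, M_3 = -24/7, M_4 = 0.

-3.4286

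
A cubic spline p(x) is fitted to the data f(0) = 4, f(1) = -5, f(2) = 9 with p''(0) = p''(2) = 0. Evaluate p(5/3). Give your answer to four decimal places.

2.6296

Let M_i = p''(x_i). Step sizes h_i = 1, 1; slopes of the chords Δ_i = (y_(i+1) - y_i)/h_i = -9, 14.
  1·M_0 + 4·M_1 + 1·M_2 = 6(Δ_1 - Δ_0) = 138
Natural end conditions: M_0 = M_2 = 0.
Hence M_0 = 0, M_1 = 69/2, M_2 = 0.
On [1, 2], p(x) = -5 + 5/2·(x - 1) + 69/4·(x - 1)² - 23/4·(x - 1)³.
With (x - 1) = 2/3: p(5/3) = 71/27.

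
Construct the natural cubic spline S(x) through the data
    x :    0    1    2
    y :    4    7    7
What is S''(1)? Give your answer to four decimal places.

With M_i denoting the second derivative at x_i, h_i = 1, 1, and Δ_i = (y_(i+1) − y_i)/h_i = 3, 0:
  1·M_0 + 4·M_1 + 1·M_2 = 6(Δ_1 - Δ_0) = -18
Natural end conditions: M_0 = M_2 = 0.
Hence M_0 = 0, M_1 = -9/2, M_2 = 0.

-4.5000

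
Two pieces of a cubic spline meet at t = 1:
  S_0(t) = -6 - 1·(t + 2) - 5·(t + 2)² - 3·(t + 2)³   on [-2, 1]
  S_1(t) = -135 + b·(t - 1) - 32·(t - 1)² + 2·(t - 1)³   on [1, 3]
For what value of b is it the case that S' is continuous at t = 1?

-112

S_0'(t) = -1 - 10·(t + 2) - 9·(t + 2)², so S_0'(1) = -112. On the right, S_1'(1) = b, so b = -112.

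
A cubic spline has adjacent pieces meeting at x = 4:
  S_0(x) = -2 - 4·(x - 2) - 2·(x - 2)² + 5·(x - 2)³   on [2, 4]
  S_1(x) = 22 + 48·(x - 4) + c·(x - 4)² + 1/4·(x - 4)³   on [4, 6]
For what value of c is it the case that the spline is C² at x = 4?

S_0''(x) = -4 + 30·(x - 2), so S_0''(4) = 56. On the right, S_1''(4) = 2c, so c = 28.

28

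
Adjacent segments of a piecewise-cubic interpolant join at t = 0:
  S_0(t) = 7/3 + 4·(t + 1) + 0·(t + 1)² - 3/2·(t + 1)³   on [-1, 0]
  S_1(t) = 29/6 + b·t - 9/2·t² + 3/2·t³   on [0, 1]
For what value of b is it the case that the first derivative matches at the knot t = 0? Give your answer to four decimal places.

S_0'(t) = 4 + 0·(t + 1) - 9/2·(t + 1)², so S_0'(0) = -1/2. On the right, S_1'(0) = b, so b = -1/2.

-0.5000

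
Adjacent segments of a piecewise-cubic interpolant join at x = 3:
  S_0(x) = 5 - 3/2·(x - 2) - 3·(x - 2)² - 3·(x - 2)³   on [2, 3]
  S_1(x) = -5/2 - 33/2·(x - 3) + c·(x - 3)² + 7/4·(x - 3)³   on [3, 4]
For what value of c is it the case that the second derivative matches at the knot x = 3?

-12

S_0''(x) = -6 - 18·(x - 2), so S_0''(3) = -24. On the right, S_1''(3) = 2c, so c = -12.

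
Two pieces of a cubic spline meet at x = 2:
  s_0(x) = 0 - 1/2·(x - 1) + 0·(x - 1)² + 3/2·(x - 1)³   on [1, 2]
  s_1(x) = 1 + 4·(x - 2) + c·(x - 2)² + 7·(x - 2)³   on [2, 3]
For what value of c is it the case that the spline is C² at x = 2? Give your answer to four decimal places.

4.5000

s_0''(x) = 0 + 9·(x - 1), so s_0''(2) = 9. On the right, s_1''(2) = 2c, so c = 9/2.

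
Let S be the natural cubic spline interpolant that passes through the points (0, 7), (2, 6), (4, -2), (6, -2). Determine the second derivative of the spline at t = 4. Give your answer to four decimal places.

Let m_i = S''(x_i). Step sizes h_i = 2, 2, 2; slopes of the chords Δ_i = (y_(i+1) - y_i)/h_i = -1/2, -4, 0.
  2·m_0 + 8·m_1 + 2·m_2 = 6(Δ_1 - Δ_0) = -21
  2·m_1 + 8·m_2 + 2·m_3 = 6(Δ_2 - Δ_1) = 24
Natural end conditions: m_0 = m_3 = 0.
Hence m_0 = 0, m_1 = -18/5, m_2 = 39/10, m_3 = 0.

3.9000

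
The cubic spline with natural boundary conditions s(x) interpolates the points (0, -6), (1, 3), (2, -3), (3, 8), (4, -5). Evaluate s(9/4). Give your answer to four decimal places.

Let M_i = s''(x_i). Step sizes h_i = 1, 1, 1, 1; slopes of the chords Δ_i = (y_(i+1) - y_i)/h_i = 9, -6, 11, -13.
  1·M_0 + 4·M_1 + 1·M_2 = 6(Δ_1 - Δ_0) = -90
  1·M_1 + 4·M_2 + 1·M_3 = 6(Δ_2 - Δ_1) = 102
  1·M_2 + 4·M_3 + 1·M_4 = 6(Δ_3 - Δ_2) = -144
Natural end conditions: M_0 = M_4 = 0.
Forward elimination and back-substitution give M_0 = 0, M_1 = -951/28, M_2 = 321/7, M_3 = -1329/28, M_4 = 0.
On [2, 3], s(x) = -3 + 29/8·(x - 2) + 321/14·(x - 2)² - 871/56·(x - 2)³.
With (x - 2) = 1/4: s(9/4) = -3239/3584.

-0.9037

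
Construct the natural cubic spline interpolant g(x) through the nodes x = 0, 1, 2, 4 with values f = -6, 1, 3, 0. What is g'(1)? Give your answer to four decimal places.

4.6957

With M_i denoting the second derivative at x_i, h_i = 1, 1, 2, and Δ_i = (y_(i+1) − y_i)/h_i = 7, 2, -3/2:
  1·M_0 + 4·M_1 + 1·M_2 = 6(Δ_1 - Δ_0) = -30
  1·M_1 + 6·M_2 + 2·M_3 = 6(Δ_2 - Δ_1) = -21
Natural end conditions: M_0 = M_3 = 0.
Forward elimination and back-substitution give M_0 = 0, M_1 = -159/23, M_2 = -54/23, M_3 = 0.
On [1, 2], g'(x) = b_1 + 2c_1·(x - 1) + 3d_1·(x - 1)² with b_1 = Δ_1 - h_1(2M_1 + M_2)/6 = 108/23, c_1 = M_1/2 = -159/46, d_1 = (M_2 - M_1)/(6h_1) = 35/46. So g'(1) = 108/23.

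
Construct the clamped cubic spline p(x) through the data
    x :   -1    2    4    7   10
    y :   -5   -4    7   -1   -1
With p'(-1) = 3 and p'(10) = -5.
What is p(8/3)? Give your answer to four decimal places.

-0.3885

Write m_i for p''(x_i). With h_i = 3, 2, 3, 3 and divided differences Δ_i = 1/3, 11/2, -8/3, 0, the continuity of p' gives the tridiagonal system
  3·m_0 + 10·m_1 + 2·m_2 = 6(Δ_1 - Δ_0) = 31
  2·m_1 + 10·m_2 + 3·m_3 = 6(Δ_2 - Δ_1) = -49
  3·m_2 + 12·m_3 + 3·m_4 = 6(Δ_3 - Δ_2) = 16
Clamped end conditions give two more equations: 2h_0·m_0 + h_0·m_1 = 6(Δ_0 - p'(-1)) = -16 and h_3·m_3 + 2h_3·m_4 = 6(p'(10) - Δ_3) = -30.
Hence m_0 = -3029/516, m_1 = 551/86, m_2 = -2659/344, m_3 = 2663/516, m_4 = -7823/1032.
On [2, 4], p(x) = -4 + 1309/344·(x - 2) + 551/172·(x - 2)² - 1621/1376·(x - 2)³.
With (x - 2) = 2/3: p(8/3) = -451/1161.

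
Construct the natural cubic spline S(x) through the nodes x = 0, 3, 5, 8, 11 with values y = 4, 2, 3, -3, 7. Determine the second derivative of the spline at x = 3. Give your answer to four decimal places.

1.2514

Let M_i = S''(x_i). Step sizes h_i = 3, 2, 3, 3; slopes of the chords Δ_i = (y_(i+1) - y_i)/h_i = -2/3, 1/2, -2, 10/3.
  3·M_0 + 10·M_1 + 2·M_2 = 6(Δ_1 - Δ_0) = 7
  2·M_1 + 10·M_2 + 3·M_3 = 6(Δ_2 - Δ_1) = -15
  3·M_2 + 12·M_3 + 3·M_4 = 6(Δ_3 - Δ_2) = 32
Natural end conditions: M_0 = M_4 = 0.
Solving the tridiagonal system: M_0 = 0, M_1 = 443/354, M_2 = -488/177, M_3 = 198/59, M_4 = 0.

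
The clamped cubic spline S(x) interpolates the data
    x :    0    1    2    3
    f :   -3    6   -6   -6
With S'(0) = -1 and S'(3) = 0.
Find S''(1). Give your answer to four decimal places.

-54.9333

With M_i denoting the second derivative at x_i, h_i = 1, 1, 1, and Δ_i = (y_(i+1) − y_i)/h_i = 9, -12, 0:
  1·M_0 + 4·M_1 + 1·M_2 = 6(Δ_1 - Δ_0) = -126
  1·M_1 + 4·M_2 + 1·M_3 = 6(Δ_2 - Δ_1) = 72
Clamped end conditions give two more equations: 2h_0·M_0 + h_0·M_1 = 6(Δ_0 - S'(0)) = 60 and h_2·M_2 + 2h_2·M_3 = 6(S'(3) - Δ_2) = 0.
Solving the tridiagonal system: M_0 = 862/15, M_1 = -824/15, M_2 = 544/15, M_3 = -272/15.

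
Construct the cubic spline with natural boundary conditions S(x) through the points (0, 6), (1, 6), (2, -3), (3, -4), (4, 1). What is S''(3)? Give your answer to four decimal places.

5.2500

Write M_i for S''(x_i). With h_i = 1, 1, 1, 1 and divided differences Δ_i = 0, -9, -1, 5, the continuity of S' gives the tridiagonal system
  1·M_0 + 4·M_1 + 1·M_2 = 6(Δ_1 - Δ_0) = -54
  1·M_1 + 4·M_2 + 1·M_3 = 6(Δ_2 - Δ_1) = 48
  1·M_2 + 4·M_3 + 1·M_4 = 6(Δ_3 - Δ_2) = 36
Natural end conditions: M_0 = M_4 = 0.
Solving: M_0 = 0, M_1 = -69/4, M_2 = 15, M_3 = 21/4, M_4 = 0.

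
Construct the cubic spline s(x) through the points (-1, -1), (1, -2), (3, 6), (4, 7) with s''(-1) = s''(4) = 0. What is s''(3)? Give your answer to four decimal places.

-4.5000

Put m_i = s'' at the i-th knot. Here h = (2, 2, 1) and Δ = (-1/2, 4, 1), so the interior equations h_(i-1)·m_(i-1) + 2(h_(i-1)+h_i)·m_i + h_i·m_(i+1) = 6(Δ_i − Δ_(i-1)) read
  2·m_0 + 8·m_1 + 2·m_2 = 6(Δ_1 - Δ_0) = 27
  2·m_1 + 6·m_2 + 1·m_3 = 6(Δ_2 - Δ_1) = -18
Natural end conditions: m_0 = m_3 = 0.
Hence m_0 = 0, m_1 = 9/2, m_2 = -9/2, m_3 = 0.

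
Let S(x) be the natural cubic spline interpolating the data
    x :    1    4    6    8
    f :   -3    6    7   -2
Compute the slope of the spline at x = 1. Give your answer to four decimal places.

3.3947

Write σ_i for S''(x_i). With h_i = 3, 2, 2 and divided differences Δ_i = 3, 1/2, -9/2, the continuity of S' gives the tridiagonal system
  3·σ_0 + 10·σ_1 + 2·σ_2 = 6(Δ_1 - Δ_0) = -15
  2·σ_1 + 8·σ_2 + 2·σ_3 = 6(Δ_2 - Δ_1) = -30
Natural end conditions: σ_0 = σ_3 = 0.
Solving: σ_0 = 0, σ_1 = -15/19, σ_2 = -135/38, σ_3 = 0.
On [1, 4], S'(x) = b_0 + 2c_0·(x - 1) + 3d_0·(x - 1)² with b_0 = Δ_0 - h_0(2σ_0 + σ_1)/6 = 129/38, c_0 = σ_0/2 = 0, d_0 = (σ_1 - σ_0)/(6h_0) = -5/114. So S'(1) = 129/38.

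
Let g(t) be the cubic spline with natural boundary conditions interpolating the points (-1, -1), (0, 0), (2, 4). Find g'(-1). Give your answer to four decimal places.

0.8333

With σ_i denoting the second derivative at x_i, h_i = 1, 2, and Δ_i = (y_(i+1) − y_i)/h_i = 1, 2:
  1·σ_0 + 6·σ_1 + 2·σ_2 = 6(Δ_1 - Δ_0) = 6
Natural end conditions: σ_0 = σ_2 = 0.
Solving: σ_0 = 0, σ_1 = 1, σ_2 = 0.
On [-1, 0], g'(t) = b_0 + 2c_0·(t + 1) + 3d_0·(t + 1)² with b_0 = Δ_0 - h_0(2σ_0 + σ_1)/6 = 5/6, c_0 = σ_0/2 = 0, d_0 = (σ_1 - σ_0)/(6h_0) = 1/6. So g'(-1) = 5/6.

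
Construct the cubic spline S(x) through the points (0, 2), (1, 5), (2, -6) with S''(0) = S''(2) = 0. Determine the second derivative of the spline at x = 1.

Let M_i = S''(x_i). Step sizes h_i = 1, 1; slopes of the chords Δ_i = (y_(i+1) - y_i)/h_i = 3, -11.
  1·M_0 + 4·M_1 + 1·M_2 = 6(Δ_1 - Δ_0) = -84
Natural end conditions: M_0 = M_2 = 0.
Forward elimination and back-substitution give M_0 = 0, M_1 = -21, M_2 = 0.

-21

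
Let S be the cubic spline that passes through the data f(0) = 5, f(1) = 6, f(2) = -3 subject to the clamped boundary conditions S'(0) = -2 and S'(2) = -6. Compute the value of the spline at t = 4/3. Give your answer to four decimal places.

Let M_i = S''(x_i). Step sizes h_i = 1, 1; slopes of the chords Δ_i = (y_(i+1) - y_i)/h_i = 1, -9.
  1·M_0 + 4·M_1 + 1·M_2 = 6(Δ_1 - Δ_0) = -60
Clamped end conditions give two more equations: 2h_0·M_0 + h_0·M_1 = 6(Δ_0 - S'(0)) = 18 and h_1·M_1 + 2h_1·M_2 = 6(S'(2) - Δ_1) = 18.
Solving: M_0 = 22, M_1 = -26, M_2 = 22.
On [1, 2], S(t) = 6 - 4·(t - 1) - 13·(t - 1)² + 8·(t - 1)³.
With (t - 1) = 1/3: S(4/3) = 95/27.

3.5185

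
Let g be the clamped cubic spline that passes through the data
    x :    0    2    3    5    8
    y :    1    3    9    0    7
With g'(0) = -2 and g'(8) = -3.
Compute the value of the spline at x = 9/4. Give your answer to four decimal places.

With M_i denoting the second derivative at x_i, h_i = 2, 1, 2, 3, and Δ_i = (y_(i+1) − y_i)/h_i = 1, 6, -9/2, 7/3:
  2·M_0 + 6·M_1 + 1·M_2 = 6(Δ_1 - Δ_0) = 30
  1·M_1 + 6·M_2 + 2·M_3 = 6(Δ_2 - Δ_1) = -63
  2·M_2 + 10·M_3 + 3·M_4 = 6(Δ_3 - Δ_2) = 41
Clamped end conditions give two more equations: 2h_0·M_0 + h_0·M_1 = 6(Δ_0 - g'(0)) = 18 and h_3·M_3 + 2h_3·M_4 = 6(g'(8) - Δ_3) = -32.
Forward elimination and back-substitution give M_0 = 134/151, M_1 = 1091/151, M_2 = -2284/151, M_3 = 1550/151, M_4 = -4741/453.
On [2, 3], g(x) = 3 + 923/151·(x - 2) + 1091/302·(x - 2)² - 1125/302·(x - 2)³.
With (x - 2) = 1/4: g(9/4) = 90759/19328.

4.6957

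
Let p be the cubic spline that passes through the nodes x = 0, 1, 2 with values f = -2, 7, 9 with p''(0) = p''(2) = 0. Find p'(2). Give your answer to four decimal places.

0.2500

With M_i denoting the second derivative at x_i, h_i = 1, 1, and Δ_i = (y_(i+1) − y_i)/h_i = 9, 2:
  1·M_0 + 4·M_1 + 1·M_2 = 6(Δ_1 - Δ_0) = -42
Natural end conditions: M_0 = M_2 = 0.
Forward elimination and back-substitution give M_0 = 0, M_1 = -21/2, M_2 = 0.
On [1, 2], p'(x) = b_1 + 2c_1·(x - 1) + 3d_1·(x - 1)² with b_1 = Δ_1 - h_1(2M_1 + M_2)/6 = 11/2, c_1 = M_1/2 = -21/4, d_1 = (M_2 - M_1)/(6h_1) = 7/4. So p'(2) = 1/4.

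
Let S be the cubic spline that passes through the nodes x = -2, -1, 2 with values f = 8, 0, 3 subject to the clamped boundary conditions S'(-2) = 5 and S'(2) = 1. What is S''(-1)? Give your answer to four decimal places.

Let M_i = S''(x_i). Step sizes h_i = 1, 3; slopes of the chords Δ_i = (y_(i+1) - y_i)/h_i = -8, 1.
  1·M_0 + 8·M_1 + 3·M_2 = 6(Δ_1 - Δ_0) = 54
Clamped end conditions give two more equations: 2h_0·M_0 + h_0·M_1 = 6(Δ_0 - S'(-2)) = -78 and h_1·M_1 + 2h_1·M_2 = 6(S'(2) - Δ_1) = 0.
Solving: M_0 = -187/4, M_1 = 31/2, M_2 = -31/4.

15.5000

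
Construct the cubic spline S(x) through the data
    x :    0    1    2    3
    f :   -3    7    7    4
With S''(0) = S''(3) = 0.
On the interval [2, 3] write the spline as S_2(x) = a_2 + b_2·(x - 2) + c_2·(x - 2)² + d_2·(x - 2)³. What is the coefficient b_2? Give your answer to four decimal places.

-2.7333

Write M_i for S''(x_i). With h_i = 1, 1, 1 and divided differences Δ_i = 10, 0, -3, the continuity of S' gives the tridiagonal system
  1·M_0 + 4·M_1 + 1·M_2 = 6(Δ_1 - Δ_0) = -60
  1·M_1 + 4·M_2 + 1·M_3 = 6(Δ_2 - Δ_1) = -18
Natural end conditions: M_0 = M_3 = 0.
Solving: M_0 = 0, M_1 = -74/5, M_2 = -4/5, M_3 = 0.
On [2, 3], with S_2(x) = a_2 + b_2·(x - 2) + c_2·(x - 2)² + d_2·(x - 2)³: c_2 = M_2/2 = -2/5, d_2 = (M_3 - M_2)/(6h_2) = 2/15, b_2 = Δ_2 - h_2(2M_2 + M_3)/6 = -41/15.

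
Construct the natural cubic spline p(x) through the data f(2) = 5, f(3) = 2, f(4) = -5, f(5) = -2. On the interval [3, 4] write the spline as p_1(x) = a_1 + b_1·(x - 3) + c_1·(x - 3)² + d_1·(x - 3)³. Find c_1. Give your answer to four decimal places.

Write m_i for p''(x_i). With h_i = 1, 1, 1 and divided differences Δ_i = -3, -7, 3, the continuity of p' gives the tridiagonal system
  1·m_0 + 4·m_1 + 1·m_2 = 6(Δ_1 - Δ_0) = -24
  1·m_1 + 4·m_2 + 1·m_3 = 6(Δ_2 - Δ_1) = 60
Natural end conditions: m_0 = m_3 = 0.
Hence m_0 = 0, m_1 = -52/5, m_2 = 88/5, m_3 = 0.
On [3, 4], with p_1(x) = a_1 + b_1·(x - 3) + c_1·(x - 3)² + d_1·(x - 3)³: c_1 = m_1/2 = -26/5, d_1 = (m_2 - m_1)/(6h_1) = 14/3, b_1 = Δ_1 - h_1(2m_1 + m_2)/6 = -97/15.

-5.2000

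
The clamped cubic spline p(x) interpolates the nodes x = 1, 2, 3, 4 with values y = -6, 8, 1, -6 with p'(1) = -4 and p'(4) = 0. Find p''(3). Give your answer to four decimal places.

Put σ_i = p'' at the i-th knot. Here h = (1, 1, 1) and Δ = (14, -7, -7), so the interior equations h_(i-1)·σ_(i-1) + 2(h_(i-1)+h_i)·σ_i + h_i·σ_(i+1) = 6(Δ_i − Δ_(i-1)) read
  1·σ_0 + 4·σ_1 + 1·σ_2 = 6(Δ_1 - Δ_0) = -126
  1·σ_1 + 4·σ_2 + 1·σ_3 = 6(Δ_2 - Δ_1) = 0
Clamped end conditions give two more equations: 2h_0·σ_0 + h_0·σ_1 = 6(Δ_0 - p'(1)) = 108 and h_2·σ_2 + 2h_2·σ_3 = 6(p'(4) - Δ_2) = 42.
Forward elimination and back-substitution give σ_0 = 1216/15, σ_1 = -812/15, σ_2 = 142/15, σ_3 = 244/15.

9.4667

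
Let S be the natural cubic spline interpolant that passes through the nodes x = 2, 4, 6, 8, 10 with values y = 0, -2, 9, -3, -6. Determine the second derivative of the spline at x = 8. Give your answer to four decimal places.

6.4286

With M_i denoting the second derivative at x_i, h_i = 2, 2, 2, 2, and Δ_i = (y_(i+1) − y_i)/h_i = -1, 11/2, -6, -3/2:
  2·M_0 + 8·M_1 + 2·M_2 = 6(Δ_1 - Δ_0) = 39
  2·M_1 + 8·M_2 + 2·M_3 = 6(Δ_2 - Δ_1) = -69
  2·M_2 + 8·M_3 + 2·M_4 = 6(Δ_3 - Δ_2) = 27
Natural end conditions: M_0 = M_4 = 0.
Solving: M_0 = 0, M_1 = 111/14, M_2 = -171/14, M_3 = 45/7, M_4 = 0.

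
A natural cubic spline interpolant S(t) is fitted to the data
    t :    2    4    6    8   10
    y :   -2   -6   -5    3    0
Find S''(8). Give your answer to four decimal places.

With σ_i denoting the second derivative at x_i, h_i = 2, 2, 2, 2, and Δ_i = (y_(i+1) − y_i)/h_i = -2, 1/2, 4, -3/2:
  2·σ_0 + 8·σ_1 + 2·σ_2 = 6(Δ_1 - Δ_0) = 15
  2·σ_1 + 8·σ_2 + 2·σ_3 = 6(Δ_2 - Δ_1) = 21
  2·σ_2 + 8·σ_3 + 2·σ_4 = 6(Δ_3 - Δ_2) = -33
Natural end conditions: σ_0 = σ_4 = 0.
Forward elimination and back-substitution give σ_0 = 0, σ_1 = 27/28, σ_2 = 51/14, σ_3 = -141/28, σ_4 = 0.

-5.0357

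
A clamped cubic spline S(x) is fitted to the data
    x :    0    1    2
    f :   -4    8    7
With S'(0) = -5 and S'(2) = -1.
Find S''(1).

With m_i denoting the second derivative at x_i, h_i = 1, 1, and Δ_i = (y_(i+1) − y_i)/h_i = 12, -1:
  1·m_0 + 4·m_1 + 1·m_2 = 6(Δ_1 - Δ_0) = -78
Clamped end conditions give two more equations: 2h_0·m_0 + h_0·m_1 = 6(Δ_0 - S'(0)) = 102 and h_1·m_1 + 2h_1·m_2 = 6(S'(2) - Δ_1) = 0.
Solving the tridiagonal system: m_0 = 145/2, m_1 = -43, m_2 = 43/2.

-43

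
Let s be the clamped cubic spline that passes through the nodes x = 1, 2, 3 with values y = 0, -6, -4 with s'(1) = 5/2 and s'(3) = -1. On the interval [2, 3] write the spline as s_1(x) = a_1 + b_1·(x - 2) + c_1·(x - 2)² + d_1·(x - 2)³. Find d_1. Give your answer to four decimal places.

-8.3750

Let M_i = s''(x_i). Step sizes h_i = 1, 1; slopes of the chords Δ_i = (y_(i+1) - y_i)/h_i = -6, 2.
  1·M_0 + 4·M_1 + 1·M_2 = 6(Δ_1 - Δ_0) = 48
Clamped end conditions give two more equations: 2h_0·M_0 + h_0·M_1 = 6(Δ_0 - s'(1)) = -51 and h_1·M_1 + 2h_1·M_2 = 6(s'(3) - Δ_1) = -18.
Solving the tridiagonal system: M_0 = -157/4, M_1 = 55/2, M_2 = -91/4.
On [2, 3], with s_1(x) = a_1 + b_1·(x - 2) + c_1·(x - 2)² + d_1·(x - 2)³: c_1 = M_1/2 = 55/4, d_1 = (M_2 - M_1)/(6h_1) = -67/8, b_1 = Δ_1 - h_1(2M_1 + M_2)/6 = -27/8.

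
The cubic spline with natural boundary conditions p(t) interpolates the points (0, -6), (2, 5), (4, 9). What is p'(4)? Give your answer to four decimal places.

Put M_i = p'' at the i-th knot. Here h = (2, 2) and Δ = (11/2, 2), so the interior equations h_(i-1)·M_(i-1) + 2(h_(i-1)+h_i)·M_i + h_i·M_(i+1) = 6(Δ_i − Δ_(i-1)) read
  2·M_0 + 8·M_1 + 2·M_2 = 6(Δ_1 - Δ_0) = -21
Natural end conditions: M_0 = M_2 = 0.
Forward elimination and back-substitution give M_0 = 0, M_1 = -21/8, M_2 = 0.
On [2, 4], p'(t) = b_1 + 2c_1·(t - 2) + 3d_1·(t - 2)² with b_1 = Δ_1 - h_1(2M_1 + M_2)/6 = 15/4, c_1 = M_1/2 = -21/16, d_1 = (M_2 - M_1)/(6h_1) = 7/32. So p'(4) = 9/8.

1.1250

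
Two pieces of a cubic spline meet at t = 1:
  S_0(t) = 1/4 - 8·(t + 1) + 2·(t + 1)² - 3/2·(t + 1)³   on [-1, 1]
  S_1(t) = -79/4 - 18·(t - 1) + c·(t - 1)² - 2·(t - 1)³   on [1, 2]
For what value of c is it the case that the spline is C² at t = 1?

-7

S_0''(t) = 4 - 9·(t + 1), so S_0''(1) = -14. On the right, S_1''(1) = 2c, so c = -7.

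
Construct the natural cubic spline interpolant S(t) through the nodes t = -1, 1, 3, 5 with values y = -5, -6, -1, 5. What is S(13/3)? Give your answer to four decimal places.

Let M_i = S''(x_i). Step sizes h_i = 2, 2, 2; slopes of the chords Δ_i = (y_(i+1) - y_i)/h_i = -1/2, 5/2, 3.
  2·M_0 + 8·M_1 + 2·M_2 = 6(Δ_1 - Δ_0) = 18
  2·M_1 + 8·M_2 + 2·M_3 = 6(Δ_2 - Δ_1) = 3
Natural end conditions: M_0 = M_3 = 0.
Hence M_0 = 0, M_1 = 23/10, M_2 = -1/5, M_3 = 0.
On [3, 5], S(t) = -1 + 47/15·(t - 3) - 1/10·(t - 3)² + 1/60·(t - 3)³.
With (t - 3) = 4/3: S(13/3) = 1231/405.

3.0395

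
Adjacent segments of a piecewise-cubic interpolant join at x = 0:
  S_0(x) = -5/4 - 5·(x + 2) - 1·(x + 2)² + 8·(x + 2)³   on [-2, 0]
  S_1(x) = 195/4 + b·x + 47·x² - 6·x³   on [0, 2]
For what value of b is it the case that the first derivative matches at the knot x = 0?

87

S_0'(x) = -5 - 2·(x + 2) + 24·(x + 2)², so S_0'(0) = 87. On the right, S_1'(0) = b, so b = 87.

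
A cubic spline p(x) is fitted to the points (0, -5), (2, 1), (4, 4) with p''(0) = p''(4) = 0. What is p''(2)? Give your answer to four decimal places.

-1.1250

With m_i denoting the second derivative at x_i, h_i = 2, 2, and Δ_i = (y_(i+1) − y_i)/h_i = 3, 3/2:
  2·m_0 + 8·m_1 + 2·m_2 = 6(Δ_1 - Δ_0) = -9
Natural end conditions: m_0 = m_2 = 0.
Solving the tridiagonal system: m_0 = 0, m_1 = -9/8, m_2 = 0.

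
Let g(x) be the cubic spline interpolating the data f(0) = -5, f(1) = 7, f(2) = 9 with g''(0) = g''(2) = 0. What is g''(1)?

With M_i denoting the second derivative at x_i, h_i = 1, 1, and Δ_i = (y_(i+1) − y_i)/h_i = 12, 2:
  1·M_0 + 4·M_1 + 1·M_2 = 6(Δ_1 - Δ_0) = -60
Natural end conditions: M_0 = M_2 = 0.
Hence M_0 = 0, M_1 = -15, M_2 = 0.

-15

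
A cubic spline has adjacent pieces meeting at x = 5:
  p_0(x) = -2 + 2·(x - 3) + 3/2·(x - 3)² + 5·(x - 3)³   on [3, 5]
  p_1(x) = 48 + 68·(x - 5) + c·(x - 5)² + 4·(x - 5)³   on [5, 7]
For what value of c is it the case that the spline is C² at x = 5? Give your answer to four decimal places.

p_0''(x) = 3 + 30·(x - 3), so p_0''(5) = 63. On the right, p_1''(5) = 2c, so c = 63/2.

31.5000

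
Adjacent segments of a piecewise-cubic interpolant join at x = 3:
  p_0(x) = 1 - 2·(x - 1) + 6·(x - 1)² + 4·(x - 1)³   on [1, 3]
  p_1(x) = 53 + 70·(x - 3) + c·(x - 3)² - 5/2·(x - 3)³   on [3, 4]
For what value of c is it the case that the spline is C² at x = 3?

p_0''(x) = 12 + 24·(x - 1), so p_0''(3) = 60. On the right, p_1''(3) = 2c, so c = 30.

30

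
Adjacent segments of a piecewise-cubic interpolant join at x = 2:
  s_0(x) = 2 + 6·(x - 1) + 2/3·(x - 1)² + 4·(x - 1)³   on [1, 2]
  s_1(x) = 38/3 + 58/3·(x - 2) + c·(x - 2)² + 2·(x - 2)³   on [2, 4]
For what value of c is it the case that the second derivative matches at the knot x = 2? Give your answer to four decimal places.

12.6667

s_0''(x) = 4/3 + 24·(x - 1), so s_0''(2) = 76/3. On the right, s_1''(2) = 2c, so c = 38/3.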